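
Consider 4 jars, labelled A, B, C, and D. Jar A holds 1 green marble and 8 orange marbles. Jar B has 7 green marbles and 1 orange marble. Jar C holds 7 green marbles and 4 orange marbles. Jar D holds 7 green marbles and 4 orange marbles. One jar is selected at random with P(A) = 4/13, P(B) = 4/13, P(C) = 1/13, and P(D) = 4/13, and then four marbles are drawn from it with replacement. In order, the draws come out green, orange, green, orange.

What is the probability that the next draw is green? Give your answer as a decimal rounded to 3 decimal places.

For each hypothesis, P(data | H) works out to: P(data | jar A) = (1/9)(8/9)(1/9)(8/9) = 0.0097546; P(data | jar B) = (7/8)(1/8)(7/8)(1/8) = 0.011963; P(data | jar C) = (7/11)(4/11)(7/11)(4/11) = 0.053548; P(data | jar D) = (7/11)(4/11)(7/11)(4/11) = 0.053548.
Multiplying each by its prior: 4/13 · 0.0097546 = 0.0030014, 4/13 · 0.011963 = 0.0036809, 1/13 · 0.053548 = 0.0041191, 4/13 · 0.053548 = 0.016476; summing to 0.027278.
The posterior is then P(jar A | data) = 0.11003, P(jar B | data) = 0.13494, P(jar C | data) = 0.15101, P(jar D | data) = 0.60402.
Averaging over the posterior, P(green next | data) = (1/9)(0.11003) + (7/8)(0.13494) + (7/11)(0.15101) + (7/11)(0.60402) = 0.61077.

0.611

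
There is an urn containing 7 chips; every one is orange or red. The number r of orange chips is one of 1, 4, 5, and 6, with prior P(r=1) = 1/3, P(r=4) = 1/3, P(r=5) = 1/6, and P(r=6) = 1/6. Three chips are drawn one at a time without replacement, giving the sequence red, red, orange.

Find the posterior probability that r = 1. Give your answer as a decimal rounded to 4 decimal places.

0.5085

The likelihood of the observed sequence under each hypothesis: P(data | r = 1) = (6/7)(5/6)(1/5) = 1/7; P(data | r = 4) = (3/7)(2/6)(4/5) = 4/35; P(data | r = 5) = (2/7)(1/6)(5/5) = 1/21; P(data | r = 6) = (1/7)(0/6) = 0.
The prior-weighted likelihoods are 1/3 · 1/7 = 1/21, 1/3 · 4/35 = 4/105, 1/6 · 1/21 = 1/126, 1/6 · 0 = 0; with total 59/630.
Therefore the posterior P(r = 1 | data) = (1/21) / (59/630) = 30/59.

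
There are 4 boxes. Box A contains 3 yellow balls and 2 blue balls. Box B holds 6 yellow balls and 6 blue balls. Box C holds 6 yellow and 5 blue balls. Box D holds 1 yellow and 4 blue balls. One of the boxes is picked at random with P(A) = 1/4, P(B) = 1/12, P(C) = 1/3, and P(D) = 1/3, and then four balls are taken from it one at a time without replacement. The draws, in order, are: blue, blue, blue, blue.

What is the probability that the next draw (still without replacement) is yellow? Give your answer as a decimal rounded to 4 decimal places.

Under each hypothesis, the probability of the observed sequence is: P(data | box A) = (2/5)(1/4)(0/3) = 0; P(data | box B) = (6/12)(5/11)(4/10)(3/9) = 1/33; P(data | box C) = (5/11)(4/10)(3/9)(2/8) = 1/66; P(data | box D) = (4/5)(3/4)(2/3)(1/2) = 1/5.
The prior-weighted likelihoods are 1/4 · 0 = 0, 1/12 · 1/33 = 1/396, 1/3 · 1/66 = 1/198, 1/3 · 1/5 = 1/15; these sum to 49/660.
The posterior is then P(box A | data) = 0, P(box B | data) = 0.034014, P(box C | data) = 0.068027, P(box D | data) = 0.89796.
Averaging over the posterior, P(yellow next | data) = (3/4)(0.034014) + (6/7)(0.068027) + (1)(0.89796) = 0.98178.

0.9818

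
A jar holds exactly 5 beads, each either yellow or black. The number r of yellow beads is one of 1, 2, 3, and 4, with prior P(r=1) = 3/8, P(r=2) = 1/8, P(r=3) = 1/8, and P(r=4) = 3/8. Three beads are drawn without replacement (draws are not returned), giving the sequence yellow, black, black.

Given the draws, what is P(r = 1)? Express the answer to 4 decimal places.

The likelihood of the observed sequence under each hypothesis: P(data | r = 1) = (1/5)(4/4)(3/3) = 1/5; P(data | r = 2) = (2/5)(3/4)(2/3) = 1/5; P(data | r = 3) = (3/5)(2/4)(1/3) = 1/10; P(data | r = 4) = (4/5)(1/4)(0/3) = 0.
Weighting by the prior gives 3/8 · 1/5 = 3/40, 1/8 · 1/5 = 1/40, 1/8 · 1/10 = 1/80, 3/8 · 0 = 0; summing to 9/80.
Therefore the posterior P(r = 1 | data) = (3/40) / (9/80) = 2/3.

0.6667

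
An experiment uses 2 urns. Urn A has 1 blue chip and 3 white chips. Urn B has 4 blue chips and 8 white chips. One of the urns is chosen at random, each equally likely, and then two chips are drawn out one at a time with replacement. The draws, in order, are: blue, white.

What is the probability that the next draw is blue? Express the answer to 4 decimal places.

0.2952

Compute the likelihood of the observed sequence for each case: P(data | urn A) = (1/4)(3/4) = 3/16; P(data | urn B) = (4/12)(8/12) = 2/9.
Multiplying each by its prior: 1/2 · 3/16 = 3/32, 1/2 · 2/9 = 1/9; these sum to 59/288.
The posterior is then P(urn A | data) = 27/59, P(urn B | data) = 32/59.
So P(blue next | data) = Σ P(blue next | H) P(H | data) = (1/4)(27/59) + (1/3)(32/59) = 209/708.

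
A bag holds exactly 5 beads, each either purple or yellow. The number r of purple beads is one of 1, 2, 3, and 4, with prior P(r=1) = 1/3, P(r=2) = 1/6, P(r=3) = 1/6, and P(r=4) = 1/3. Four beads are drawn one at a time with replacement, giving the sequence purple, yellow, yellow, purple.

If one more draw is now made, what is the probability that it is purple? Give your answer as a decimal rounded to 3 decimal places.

Under each hypothesis, the probability of the observed sequence is: P(data | r = 1) = (1/5)(4/5)(4/5)(1/5) = 0.0256; P(data | r = 2) = (2/5)(3/5)(3/5)(2/5) = 0.0576; P(data | r = 3) = (3/5)(2/5)(2/5)(3/5) = 0.0576; P(data | r = 4) = (4/5)(1/5)(1/5)(4/5) = 0.0256.
Weighting by the prior gives 1/3 · 0.0256 = 0.0085333, 1/6 · 0.0576 = 0.0096, 1/6 · 0.0576 = 0.0096, 1/3 · 0.0256 = 0.0085333; these sum to 0.036267.
Dividing through by the total gives posterior P(r = 1 | data) = 0.23529, P(r = 2 | data) = 0.26471, P(r = 3 | data) = 0.26471, P(r = 4 | data) = 0.23529.
So P(purple next | data) = Σ P(purple next | H) P(H | data) = (1/5)(0.23529) + (2/5)(0.26471) + (3/5)(0.26471) + (4/5)(0.23529) = 0.5.

0.500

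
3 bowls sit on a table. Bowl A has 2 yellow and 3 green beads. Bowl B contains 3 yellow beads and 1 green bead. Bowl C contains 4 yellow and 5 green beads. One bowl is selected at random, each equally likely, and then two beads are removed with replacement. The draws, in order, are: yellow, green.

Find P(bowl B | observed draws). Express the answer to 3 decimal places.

0.278

For each hypothesis, P(data | H) works out to: P(data | bowl A) = (2/5)(3/5) = 0.24; P(data | bowl B) = (3/4)(1/4) = 0.1875; P(data | bowl C) = (4/9)(5/9) = 0.24691.
Multiplying each by its prior: 1/3 · 0.24 = 0.08, 1/3 · 0.1875 = 0.0625, 1/3 · 0.24691 = 0.082305; these sum to 0.2248.
So P(bowl B | data) = (0.0625) / (0.2248) = 0.27802.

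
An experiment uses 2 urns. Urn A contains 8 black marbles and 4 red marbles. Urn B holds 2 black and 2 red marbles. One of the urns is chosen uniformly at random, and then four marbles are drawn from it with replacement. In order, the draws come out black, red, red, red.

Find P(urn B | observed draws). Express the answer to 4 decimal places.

The likelihood of the observed sequence under each hypothesis: P(data | urn A) = (8/12)(4/12)(4/12)(4/12) = 0.024691; P(data | urn B) = (2/4)(2/4)(2/4)(2/4) = 0.0625.
The prior-weighted likelihoods are 1/2 · 0.024691 = 0.012346, 1/2 · 0.0625 = 0.03125; with total 0.043596.
So P(urn B | data) = (0.03125) / (0.043596) = 0.71681.

0.7168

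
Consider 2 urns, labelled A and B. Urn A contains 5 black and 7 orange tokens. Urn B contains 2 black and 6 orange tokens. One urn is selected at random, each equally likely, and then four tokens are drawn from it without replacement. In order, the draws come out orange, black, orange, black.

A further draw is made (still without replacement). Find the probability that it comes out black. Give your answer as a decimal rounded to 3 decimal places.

0.249

For each hypothesis, P(data | H) works out to: P(data | urn A) = (7/12)(5/11)(6/10)(4/9) = 0.070707; P(data | urn B) = (6/8)(2/7)(5/6)(1/5) = 0.035714.
Multiplying each by its prior: 1/2 · 0.070707 = 0.035354, 1/2 · 0.035714 = 0.017857; with total 0.053211.
Dividing through by the total gives posterior P(urn A | data) = 0.66441, P(urn B | data) = 0.33559.
The predictive probability is P(black next | data) = (3/8)(0.66441) + (0)(0.33559) = 0.24915.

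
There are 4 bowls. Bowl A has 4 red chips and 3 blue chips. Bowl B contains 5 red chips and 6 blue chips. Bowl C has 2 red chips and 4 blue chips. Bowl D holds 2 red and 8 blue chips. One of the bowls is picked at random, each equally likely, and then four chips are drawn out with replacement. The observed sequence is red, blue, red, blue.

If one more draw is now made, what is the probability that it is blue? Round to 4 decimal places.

The likelihood of the observed sequence under each hypothesis: P(data | bowl A) = (4/7)(3/7)(4/7)(3/7) = 0.059975; P(data | bowl B) = (5/11)(6/11)(5/11)(6/11) = 0.061471; P(data | bowl C) = (2/6)(4/6)(2/6)(4/6) = 0.049383; P(data | bowl D) = (2/10)(8/10)(2/10)(8/10) = 0.0256.
The prior-weighted likelihoods are 1/4 · 0.059975 = 0.014994, 1/4 · 0.061471 = 0.015368, 1/4 · 0.049383 = 0.012346, 1/4 · 0.0256 = 0.0064; with total 0.049107.
Dividing through by the total gives posterior P(bowl A | data) = 0.30533, P(bowl B | data) = 0.31294, P(bowl C | data) = 0.2514, P(bowl D | data) = 0.13033.
So P(blue next | data) = Σ P(blue next | H) P(H | data) = (3/7)(0.30533) + (6/11)(0.31294) + (2/3)(0.2514) + (4/5)(0.13033) = 0.57341.

0.5734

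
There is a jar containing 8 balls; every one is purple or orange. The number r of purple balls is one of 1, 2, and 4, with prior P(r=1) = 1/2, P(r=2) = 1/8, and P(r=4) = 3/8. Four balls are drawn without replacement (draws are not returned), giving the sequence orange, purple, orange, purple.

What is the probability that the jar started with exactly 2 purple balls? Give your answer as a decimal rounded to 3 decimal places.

0.122

Under each hypothesis, the probability of the observed sequence is: P(data | r = 1) = (7/8)(1/7)(6/6)(0/5) = 0; P(data | r = 2) = (6/8)(2/7)(5/6)(1/5) = 0.035714; P(data | r = 4) = (4/8)(4/7)(3/6)(3/5) = 0.085714.
Weighting by the prior gives 1/2 · 0 = 0, 1/8 · 0.035714 = 0.0044643, 3/8 · 0.085714 = 0.032143; with total 0.036607.
So P(r = 2 | data) = (0.0044643) / (0.036607) = 0.12195.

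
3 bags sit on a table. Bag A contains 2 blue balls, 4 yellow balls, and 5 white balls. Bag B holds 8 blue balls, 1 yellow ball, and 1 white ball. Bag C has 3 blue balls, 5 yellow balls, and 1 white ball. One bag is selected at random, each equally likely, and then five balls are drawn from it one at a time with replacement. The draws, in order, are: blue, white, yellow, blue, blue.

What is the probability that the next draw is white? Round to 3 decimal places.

Compute the likelihood of the observed sequence for each case: P(data | bag A) = (2/11)(5/11)(4/11)(2/11)(2/11) = 0.00099347; P(data | bag B) = (8/10)(1/10)(1/10)(8/10)(8/10) = 0.00512; P(data | bag C) = (3/9)(1/9)(5/9)(3/9)(3/9) = 0.0022862.
The prior-weighted likelihoods are 1/3 · 0.00099347 = 0.00033116, 1/3 · 0.00512 = 0.0017067, 1/3 · 0.0022862 = 0.00076208; these sum to 0.0027999.
The posterior is then P(bag A | data) = 0.11827, P(bag B | data) = 0.60954, P(bag C | data) = 0.27218.
Averaging over the posterior, P(white next | data) = (5/11)(0.11827) + (1/10)(0.60954) + (1/9)(0.27218) = 0.14496.

0.145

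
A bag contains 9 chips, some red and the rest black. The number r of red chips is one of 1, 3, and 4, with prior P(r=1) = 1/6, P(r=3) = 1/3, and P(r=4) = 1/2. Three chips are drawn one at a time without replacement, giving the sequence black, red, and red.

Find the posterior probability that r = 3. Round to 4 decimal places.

0.2857

For each hypothesis, P(data | H) works out to: P(data | r = 1) = (8/9)(1/8)(0/7) = 0; P(data | r = 3) = (6/9)(3/8)(2/7) = 1/14; P(data | r = 4) = (5/9)(4/8)(3/7) = 5/42.
The prior-weighted likelihoods are 1/6 · 0 = 0, 1/3 · 1/14 = 1/42, 1/2 · 5/42 = 5/84; these sum to 1/12.
Hence P(r = 3 | data) = (1/42) / (1/12) = 2/7.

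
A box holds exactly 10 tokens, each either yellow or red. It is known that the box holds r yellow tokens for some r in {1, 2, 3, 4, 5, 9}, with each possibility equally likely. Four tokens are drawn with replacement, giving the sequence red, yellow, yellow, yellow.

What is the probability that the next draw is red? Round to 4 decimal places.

Compute the likelihood of the observed sequence for each case: P(data | r = 1) = (9/10)(1/10)(1/10)(1/10) = 0.0009; P(data | r = 2) = (8/10)(2/10)(2/10)(2/10) = 0.0064; P(data | r = 3) = (7/10)(3/10)(3/10)(3/10) = 0.0189; P(data | r = 4) = (6/10)(4/10)(4/10)(4/10) = 0.0384; P(data | r = 5) = (5/10)(5/10)(5/10)(5/10) = 0.0625; P(data | r = 9) = (1/10)(9/10)(9/10)(9/10) = 0.0729.
Weighting by the prior gives 1/6 · 0.0009 = 0.00015, 1/6 · 0.0064 = 0.0010667, 1/6 · 0.0189 = 0.00315, 1/6 · 0.0384 = 0.0064, 1/6 · 0.0625 = 0.010417, 1/6 · 0.0729 = 0.01215; these sum to 0.033333.
Dividing through by the total gives posterior P(r = 1 | data) = 0.0045, P(r = 2 | data) = 0.032, P(r = 3 | data) = 0.0945, P(r = 4 | data) = 0.192, P(r = 5 | data) = 0.3125, P(r = 9 | data) = 0.3645.
Averaging over the posterior, P(red next | data) = (9/10)(0.0045) + (4/5)(0.032) + (7/10)(0.0945) + (3/5)(0.192) + (1/2)(0.3125) + (1/10)(0.3645) = 0.4037.

0.4037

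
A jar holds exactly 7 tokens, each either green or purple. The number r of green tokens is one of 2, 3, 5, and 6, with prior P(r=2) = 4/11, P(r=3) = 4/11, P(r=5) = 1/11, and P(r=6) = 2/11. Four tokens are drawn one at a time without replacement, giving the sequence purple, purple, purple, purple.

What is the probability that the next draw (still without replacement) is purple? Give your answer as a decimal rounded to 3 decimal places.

Under each hypothesis, the probability of the observed sequence is: P(data | r = 2) = (5/7)(4/6)(3/5)(2/4) = 1/7; P(data | r = 3) = (4/7)(3/6)(2/5)(1/4) = 1/35; P(data | r = 5) = (2/7)(1/6)(0/5) = 0; P(data | r = 6) = (1/7)(0/6) = 0.
Weighting by the prior gives 4/11 · 1/7 = 4/77, 4/11 · 1/35 = 4/385, 1/11 · 0 = 0, 2/11 · 0 = 0; with total 24/385.
The posterior is then P(r = 2 | data) = 5/6, P(r = 3 | data) = 1/6, P(r = 5 | data) = 0, P(r = 6 | data) = 0.
Averaging over the posterior, P(purple next | data) = (1/3)(5/6) + (0)(1/6) = 5/18.

0.278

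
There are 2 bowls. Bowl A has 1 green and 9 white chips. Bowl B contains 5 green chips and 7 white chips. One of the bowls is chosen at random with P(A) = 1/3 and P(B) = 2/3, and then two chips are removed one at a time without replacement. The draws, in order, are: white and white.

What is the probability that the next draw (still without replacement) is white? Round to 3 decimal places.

Under each hypothesis, the probability of the observed sequence is: P(data | bowl A) = (9/10)(8/9) = 4/5; P(data | bowl B) = (7/12)(6/11) = 7/22.
Multiplying each by its prior: 1/3 · 4/5 = 4/15, 2/3 · 7/22 = 7/33; summing to 79/165.
Dividing through by the total gives posterior P(bowl A | data) = 44/79, P(bowl B | data) = 35/79.
So P(white next | data) = Σ P(white next | H) P(H | data) = (7/8)(44/79) + (1/2)(35/79) = 56/79.

0.709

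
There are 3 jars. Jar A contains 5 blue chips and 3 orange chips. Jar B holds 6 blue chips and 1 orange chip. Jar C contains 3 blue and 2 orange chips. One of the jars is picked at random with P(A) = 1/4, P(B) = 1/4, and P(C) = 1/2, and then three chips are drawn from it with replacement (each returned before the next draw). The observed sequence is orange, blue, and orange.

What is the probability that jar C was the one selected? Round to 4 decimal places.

0.6456

For each hypothesis, P(data | H) works out to: P(data | jar A) = (3/8)(5/8)(3/8) = 0.087891; P(data | jar B) = (1/7)(6/7)(1/7) = 0.017493; P(data | jar C) = (2/5)(3/5)(2/5) = 0.096.
Multiplying each by its prior: 1/4 · 0.087891 = 0.021973, 1/4 · 0.017493 = 0.0043732, 1/2 · 0.096 = 0.048; these sum to 0.074346.
Therefore the posterior P(jar C | data) = (0.048) / (0.074346) = 0.64563.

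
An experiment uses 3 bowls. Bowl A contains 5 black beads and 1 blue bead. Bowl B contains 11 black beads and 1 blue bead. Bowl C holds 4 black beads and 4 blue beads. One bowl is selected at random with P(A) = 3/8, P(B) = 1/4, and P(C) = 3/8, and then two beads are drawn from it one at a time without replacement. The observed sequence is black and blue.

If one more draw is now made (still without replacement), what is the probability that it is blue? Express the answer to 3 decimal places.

Under each hypothesis, the probability of the observed sequence is: P(data | bowl A) = (5/6)(1/5) = 1/6; P(data | bowl B) = (11/12)(1/11) = 1/12; P(data | bowl C) = (4/8)(4/7) = 2/7.
Multiplying each by its prior: 3/8 · 1/6 = 1/16, 1/4 · 1/12 = 1/48, 3/8 · 2/7 = 3/28; with total 4/21.
The posterior is then P(bowl A | data) = 21/64, P(bowl B | data) = 7/64, P(bowl C | data) = 9/16.
The predictive probability is P(blue next | data) = (0)(21/64) + (0)(7/64) + (1/2)(9/16) = 9/32.

0.281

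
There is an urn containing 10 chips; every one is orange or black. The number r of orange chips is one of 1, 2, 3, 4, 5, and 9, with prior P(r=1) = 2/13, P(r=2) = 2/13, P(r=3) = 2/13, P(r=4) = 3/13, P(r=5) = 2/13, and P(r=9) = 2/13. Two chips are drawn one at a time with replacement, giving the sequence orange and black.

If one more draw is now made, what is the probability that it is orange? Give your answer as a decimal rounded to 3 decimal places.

0.391

For each hypothesis, P(data | H) works out to: P(data | r = 1) = (1/10)(9/10) = 9/100; P(data | r = 2) = (2/10)(8/10) = 4/25; P(data | r = 3) = (3/10)(7/10) = 21/100; P(data | r = 4) = (4/10)(6/10) = 6/25; P(data | r = 5) = (5/10)(5/10) = 1/4; P(data | r = 9) = (9/10)(1/10) = 9/100.
Weighting by the prior gives 2/13 · 9/100 = 9/650, 2/13 · 4/25 = 8/325, 2/13 · 21/100 = 21/650, 3/13 · 6/25 = 18/325, 2/13 · 1/4 = 1/26, 2/13 · 9/100 = 9/650; these sum to 58/325.
Dividing through by the total gives posterior P(r = 1 | data) = 9/116, P(r = 2 | data) = 4/29, P(r = 3 | data) = 21/116, P(r = 4 | data) = 9/29, P(r = 5 | data) = 25/116, P(r = 9 | data) = 9/116.
Averaging over the posterior, P(orange next | data) = (1/10)(9/116) + (1/5)(4/29) + (3/10)(21/116) + (2/5)(9/29) + (1/2)(25/116) + (9/10)(9/116) = 227/580.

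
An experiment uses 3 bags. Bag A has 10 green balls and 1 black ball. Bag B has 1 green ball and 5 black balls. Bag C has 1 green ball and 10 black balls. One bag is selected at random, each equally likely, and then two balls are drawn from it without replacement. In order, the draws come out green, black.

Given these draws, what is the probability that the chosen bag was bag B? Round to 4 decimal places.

Compute the likelihood of the observed sequence for each case: P(data | bag A) = (10/11)(1/10) = 1/11; P(data | bag B) = (1/6)(5/5) = 1/6; P(data | bag C) = (1/11)(10/10) = 1/11.
Multiplying each by its prior: 1/3 · 1/11 = 1/33, 1/3 · 1/6 = 1/18, 1/3 · 1/11 = 1/33; with total 23/198.
Therefore the posterior P(bag B | data) = (1/18) / (23/198) = 11/23.

0.4783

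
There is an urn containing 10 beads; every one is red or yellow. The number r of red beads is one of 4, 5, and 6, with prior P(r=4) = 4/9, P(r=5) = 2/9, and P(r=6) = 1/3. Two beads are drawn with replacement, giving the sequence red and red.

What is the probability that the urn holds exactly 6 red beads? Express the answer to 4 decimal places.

0.4865

Under each hypothesis, the probability of the observed sequence is: P(data | r = 4) = (4/10)(4/10) = 4/25; P(data | r = 5) = (5/10)(5/10) = 1/4; P(data | r = 6) = (6/10)(6/10) = 9/25.
The prior-weighted likelihoods are 4/9 · 4/25 = 16/225, 2/9 · 1/4 = 1/18, 1/3 · 9/25 = 3/25; with total 37/150.
Therefore the posterior P(r = 6 | data) = (3/25) / (37/150) = 18/37.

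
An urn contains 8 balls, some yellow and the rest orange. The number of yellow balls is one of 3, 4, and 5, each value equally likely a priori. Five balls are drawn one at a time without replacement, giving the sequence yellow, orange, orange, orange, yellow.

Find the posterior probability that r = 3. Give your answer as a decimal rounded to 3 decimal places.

The likelihood of the observed sequence under each hypothesis: P(data | r = 3) = (3/8)(5/7)(4/6)(3/5)(2/4) = 3/56; P(data | r = 4) = (4/8)(4/7)(3/6)(2/5)(3/4) = 3/70; P(data | r = 5) = (5/8)(3/7)(2/6)(1/5)(4/4) = 1/56.
The prior-weighted likelihoods are 1/3 · 3/56 = 1/56, 1/3 · 3/70 = 1/70, 1/3 · 1/56 = 1/168; summing to 4/105.
By Bayes' rule, P(r = 3 | data) = (1/56) / (4/105) = 15/32.

0.469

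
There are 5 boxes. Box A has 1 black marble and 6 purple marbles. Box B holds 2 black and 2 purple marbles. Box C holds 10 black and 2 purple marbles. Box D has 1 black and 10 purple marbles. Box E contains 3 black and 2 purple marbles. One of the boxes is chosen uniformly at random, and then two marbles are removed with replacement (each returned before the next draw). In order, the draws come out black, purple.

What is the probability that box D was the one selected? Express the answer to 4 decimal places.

0.0991

For each hypothesis, P(data | H) works out to: P(data | box A) = (1/7)(6/7) = 0.12245; P(data | box B) = (2/4)(2/4) = 0.25; P(data | box C) = (10/12)(2/12) = 0.13889; P(data | box D) = (1/11)(10/11) = 0.082645; P(data | box E) = (3/5)(2/5) = 0.24.
Multiplying each by its prior: 1/5 · 0.12245 = 0.02449, 1/5 · 0.25 = 0.05, 1/5 · 0.13889 = 0.027778, 1/5 · 0.082645 = 0.016529, 1/5 · 0.24 = 0.048; with total 0.1668.
So P(box D | data) = (0.016529) / (0.1668) = 0.099096.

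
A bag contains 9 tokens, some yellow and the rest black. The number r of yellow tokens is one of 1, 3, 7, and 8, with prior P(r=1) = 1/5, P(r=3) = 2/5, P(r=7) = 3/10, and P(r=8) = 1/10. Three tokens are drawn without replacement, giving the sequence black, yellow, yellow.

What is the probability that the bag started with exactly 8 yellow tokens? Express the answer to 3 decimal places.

0.124

For each hypothesis, P(data | H) works out to: P(data | r = 1) = (8/9)(1/8)(0/7) = 0; P(data | r = 3) = (6/9)(3/8)(2/7) = 0.071429; P(data | r = 7) = (2/9)(7/8)(6/7) = 0.16667; P(data | r = 8) = (1/9)(8/8)(7/7) = 0.11111.
Weighting by the prior gives 1/5 · 0 = 0, 2/5 · 0.071429 = 0.028571, 3/10 · 0.16667 = 0.05, 1/10 · 0.11111 = 0.011111; with total 0.089683.
So P(r = 8 | data) = (0.011111) / (0.089683) = 0.12389.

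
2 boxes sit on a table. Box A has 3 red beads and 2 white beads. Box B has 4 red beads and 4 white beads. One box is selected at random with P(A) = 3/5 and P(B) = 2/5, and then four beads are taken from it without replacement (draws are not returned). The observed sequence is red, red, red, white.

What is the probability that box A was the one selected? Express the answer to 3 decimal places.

0.724

Under each hypothesis, the probability of the observed sequence is: P(data | box A) = (3/5)(2/4)(1/3)(2/2) = 1/10; P(data | box B) = (4/8)(3/7)(2/6)(4/5) = 2/35.
The prior-weighted likelihoods are 3/5 · 1/10 = 3/50, 2/5 · 2/35 = 4/175; with total 29/350.
So P(box A | data) = (3/50) / (29/350) = 21/29.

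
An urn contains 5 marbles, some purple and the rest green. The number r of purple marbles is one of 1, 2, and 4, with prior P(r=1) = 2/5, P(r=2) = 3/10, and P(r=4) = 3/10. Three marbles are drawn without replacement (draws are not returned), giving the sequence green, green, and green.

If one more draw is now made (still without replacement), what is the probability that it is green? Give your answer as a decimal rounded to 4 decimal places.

The likelihood of the observed sequence under each hypothesis: P(data | r = 1) = (4/5)(3/4)(2/3) = 2/5; P(data | r = 2) = (3/5)(2/4)(1/3) = 1/10; P(data | r = 4) = (1/5)(0/4) = 0.
The prior-weighted likelihoods are 2/5 · 2/5 = 4/25, 3/10 · 1/10 = 3/100, 3/10 · 0 = 0; with total 19/100.
The posterior is then P(r = 1 | data) = 16/19, P(r = 2 | data) = 3/19, P(r = 4 | data) = 0.
Averaging over the posterior, P(green next | data) = (1/2)(16/19) + (0)(3/19) = 8/19.

0.4211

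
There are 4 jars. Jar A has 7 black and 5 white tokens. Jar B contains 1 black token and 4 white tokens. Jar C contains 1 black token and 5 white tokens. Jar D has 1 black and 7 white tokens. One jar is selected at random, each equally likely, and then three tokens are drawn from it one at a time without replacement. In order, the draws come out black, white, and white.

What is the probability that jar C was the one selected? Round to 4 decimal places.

0.2788

The likelihood of the observed sequence under each hypothesis: P(data | jar A) = (7/12)(5/11)(4/10) = 0.10606; P(data | jar B) = (1/5)(4/4)(3/3) = 0.2; P(data | jar C) = (1/6)(5/5)(4/4) = 0.16667; P(data | jar D) = (1/8)(7/7)(6/6) = 0.125.
Weighting by the prior gives 1/4 · 0.10606 = 0.026515, 1/4 · 0.2 = 0.05, 1/4 · 0.16667 = 0.041667, 1/4 · 0.125 = 0.03125; summing to 0.14943.
Hence P(jar C | data) = (0.041667) / (0.14943) = 0.27883.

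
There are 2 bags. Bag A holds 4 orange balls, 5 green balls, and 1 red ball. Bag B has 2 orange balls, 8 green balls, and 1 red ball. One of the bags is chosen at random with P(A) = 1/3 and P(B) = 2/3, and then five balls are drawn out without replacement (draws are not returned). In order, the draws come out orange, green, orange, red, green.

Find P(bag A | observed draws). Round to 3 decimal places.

Compute the likelihood of the observed sequence for each case: P(data | bag A) = (4/10)(5/9)(3/8)(1/7)(4/6) = 0.0079365; P(data | bag B) = (2/11)(8/10)(1/9)(1/8)(7/7) = 0.0020202.
Weighting by the prior gives 1/3 · 0.0079365 = 0.0026455, 2/3 · 0.0020202 = 0.0013468; with total 0.0039923.
By Bayes' rule, P(bag A | data) = (0.0026455) / (0.0039923) = 0.66265.

0.663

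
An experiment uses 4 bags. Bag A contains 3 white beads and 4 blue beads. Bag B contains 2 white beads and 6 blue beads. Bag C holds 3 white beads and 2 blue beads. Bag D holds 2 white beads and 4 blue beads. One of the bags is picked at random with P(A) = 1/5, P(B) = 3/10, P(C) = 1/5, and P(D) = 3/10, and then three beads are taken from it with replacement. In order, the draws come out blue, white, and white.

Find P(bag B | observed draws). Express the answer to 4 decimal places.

0.1634

For each hypothesis, P(data | H) works out to: P(data | bag A) = (4/7)(3/7)(3/7) = 0.10496; P(data | bag B) = (6/8)(2/8)(2/8) = 0.046875; P(data | bag C) = (2/5)(3/5)(3/5) = 0.144; P(data | bag D) = (4/6)(2/6)(2/6) = 0.074074.
Weighting by the prior gives 1/5 · 0.10496 = 0.020991, 3/10 · 0.046875 = 0.014063, 1/5 · 0.144 = 0.0288, 3/10 · 0.074074 = 0.022222; these sum to 0.086076.
Therefore the posterior P(bag B | data) = (0.014063) / (0.086076) = 0.16337.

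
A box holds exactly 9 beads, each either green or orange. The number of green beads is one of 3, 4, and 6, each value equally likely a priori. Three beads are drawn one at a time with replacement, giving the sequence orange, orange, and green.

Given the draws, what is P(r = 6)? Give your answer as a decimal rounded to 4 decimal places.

Under each hypothesis, the probability of the observed sequence is: P(data | r = 3) = (6/9)(6/9)(3/9) = 0.14815; P(data | r = 4) = (5/9)(5/9)(4/9) = 0.13717; P(data | r = 6) = (3/9)(3/9)(6/9) = 0.074074.
Weighting by the prior gives 1/3 · 0.14815 = 0.049383, 1/3 · 0.13717 = 0.045725, 1/3 · 0.074074 = 0.024691; summing to 0.1198.
So P(r = 6 | data) = (0.024691) / (0.1198) = 0.20611.

0.2061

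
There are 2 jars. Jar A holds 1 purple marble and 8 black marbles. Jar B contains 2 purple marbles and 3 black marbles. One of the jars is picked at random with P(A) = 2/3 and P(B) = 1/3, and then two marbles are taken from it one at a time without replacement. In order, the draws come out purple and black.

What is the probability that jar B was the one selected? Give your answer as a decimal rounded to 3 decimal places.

Compute the likelihood of the observed sequence for each case: P(data | jar A) = (1/9)(8/8) = 1/9; P(data | jar B) = (2/5)(3/4) = 3/10.
Weighting by the prior gives 2/3 · 1/9 = 2/27, 1/3 · 3/10 = 1/10; summing to 47/270.
So P(jar B | data) = (1/10) / (47/270) = 27/47.

0.574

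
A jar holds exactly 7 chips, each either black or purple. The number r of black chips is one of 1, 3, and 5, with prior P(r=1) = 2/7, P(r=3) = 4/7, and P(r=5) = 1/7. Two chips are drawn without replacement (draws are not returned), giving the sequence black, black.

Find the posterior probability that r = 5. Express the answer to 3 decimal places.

0.455

Under each hypothesis, the probability of the observed sequence is: P(data | r = 1) = (1/7)(0/6) = 0; P(data | r = 3) = (3/7)(2/6) = 1/7; P(data | r = 5) = (5/7)(4/6) = 10/21.
Weighting by the prior gives 2/7 · 0 = 0, 4/7 · 1/7 = 4/49, 1/7 · 10/21 = 10/147; with total 22/147.
By Bayes' rule, P(r = 5 | data) = (10/147) / (22/147) = 5/11.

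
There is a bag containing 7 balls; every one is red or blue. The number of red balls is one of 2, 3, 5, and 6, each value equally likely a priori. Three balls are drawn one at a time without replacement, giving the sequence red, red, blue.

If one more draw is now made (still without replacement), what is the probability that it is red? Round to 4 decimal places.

The likelihood of the observed sequence under each hypothesis: P(data | r = 2) = (2/7)(1/6)(5/5) = 1/21; P(data | r = 3) = (3/7)(2/6)(4/5) = 4/35; P(data | r = 5) = (5/7)(4/6)(2/5) = 4/21; P(data | r = 6) = (6/7)(5/6)(1/5) = 1/7.
Weighting by the prior gives 1/4 · 1/21 = 1/84, 1/4 · 4/35 = 1/35, 1/4 · 4/21 = 1/21, 1/4 · 1/7 = 1/28; summing to 13/105.
The posterior is then P(r = 2 | data) = 5/52, P(r = 3 | data) = 3/13, P(r = 5 | data) = 5/13, P(r = 6 | data) = 15/52.
Averaging over the posterior, P(red next | data) = (0)(5/52) + (1/4)(3/13) + (3/4)(5/13) + (1)(15/52) = 33/52.

0.6346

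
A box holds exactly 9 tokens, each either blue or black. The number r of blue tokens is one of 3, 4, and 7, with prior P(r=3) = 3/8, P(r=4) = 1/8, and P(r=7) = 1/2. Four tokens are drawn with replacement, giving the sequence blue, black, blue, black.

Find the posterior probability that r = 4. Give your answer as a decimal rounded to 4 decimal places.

For each hypothesis, P(data | H) works out to: P(data | r = 3) = (3/9)(6/9)(3/9)(6/9) = 0.049383; P(data | r = 4) = (4/9)(5/9)(4/9)(5/9) = 0.060966; P(data | r = 7) = (7/9)(2/9)(7/9)(2/9) = 0.029873.
The prior-weighted likelihoods are 3/8 · 0.049383 = 0.018519, 1/8 · 0.060966 = 0.0076208, 1/2 · 0.029873 = 0.014937; with total 0.041076.
By Bayes' rule, P(r = 4 | data) = (0.0076208) / (0.041076) = 0.18553.

0.1855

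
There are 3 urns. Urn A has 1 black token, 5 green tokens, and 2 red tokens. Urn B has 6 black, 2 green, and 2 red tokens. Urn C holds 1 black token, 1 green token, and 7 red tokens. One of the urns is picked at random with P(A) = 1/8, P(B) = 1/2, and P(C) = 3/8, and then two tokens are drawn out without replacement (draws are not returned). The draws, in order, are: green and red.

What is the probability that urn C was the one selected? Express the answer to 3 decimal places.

The likelihood of the observed sequence under each hypothesis: P(data | urn A) = (5/8)(2/7) = 0.17857; P(data | urn B) = (2/10)(2/9) = 0.044444; P(data | urn C) = (1/9)(7/8) = 0.097222.
Multiplying each by its prior: 1/8 · 0.17857 = 0.022321, 1/2 · 0.044444 = 0.022222, 3/8 · 0.097222 = 0.036458; with total 0.081002.
Hence P(urn C | data) = (0.036458) / (0.081002) = 0.45009.

0.450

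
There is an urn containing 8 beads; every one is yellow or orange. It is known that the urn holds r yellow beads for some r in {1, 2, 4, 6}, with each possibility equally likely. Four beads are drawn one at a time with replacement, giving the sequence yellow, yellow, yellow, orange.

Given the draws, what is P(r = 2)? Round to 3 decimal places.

0.065

Under each hypothesis, the probability of the observed sequence is: P(data | r = 1) = (1/8)(1/8)(1/8)(7/8) = 0.001709; P(data | r = 2) = (2/8)(2/8)(2/8)(6/8) = 0.011719; P(data | r = 4) = (4/8)(4/8)(4/8)(4/8) = 0.0625; P(data | r = 6) = (6/8)(6/8)(6/8)(2/8) = 0.10547.
The prior-weighted likelihoods are 1/4 · 0.001709 = 0.00042725, 1/4 · 0.011719 = 0.0029297, 1/4 · 0.0625 = 0.015625, 1/4 · 0.10547 = 0.026367; summing to 0.045349.
So P(r = 2 | data) = (0.0029297) / (0.045349) = 0.064603.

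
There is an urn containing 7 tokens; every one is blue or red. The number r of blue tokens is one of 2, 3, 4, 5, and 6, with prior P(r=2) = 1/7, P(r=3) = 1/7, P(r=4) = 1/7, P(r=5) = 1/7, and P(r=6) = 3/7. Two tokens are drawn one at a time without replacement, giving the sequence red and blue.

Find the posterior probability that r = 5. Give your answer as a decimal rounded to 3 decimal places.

Under each hypothesis, the probability of the observed sequence is: P(data | r = 2) = (5/7)(2/6) = 5/21; P(data | r = 3) = (4/7)(3/6) = 2/7; P(data | r = 4) = (3/7)(4/6) = 2/7; P(data | r = 5) = (2/7)(5/6) = 5/21; P(data | r = 6) = (1/7)(6/6) = 1/7.
The prior-weighted likelihoods are 1/7 · 5/21 = 5/147, 1/7 · 2/7 = 2/49, 1/7 · 2/7 = 2/49, 1/7 · 5/21 = 5/147, 3/7 · 1/7 = 3/49; with total 31/147.
Therefore the posterior P(r = 5 | data) = (5/147) / (31/147) = 5/31.

0.161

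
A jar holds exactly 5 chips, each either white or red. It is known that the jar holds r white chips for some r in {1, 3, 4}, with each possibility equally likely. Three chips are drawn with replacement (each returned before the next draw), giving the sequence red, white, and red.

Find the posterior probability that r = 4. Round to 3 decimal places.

The likelihood of the observed sequence under each hypothesis: P(data | r = 1) = (4/5)(1/5)(4/5) = 16/125; P(data | r = 3) = (2/5)(3/5)(2/5) = 12/125; P(data | r = 4) = (1/5)(4/5)(1/5) = 4/125.
The prior-weighted likelihoods are 1/3 · 16/125 = 16/375, 1/3 · 12/125 = 4/125, 1/3 · 4/125 = 4/375; summing to 32/375.
Therefore the posterior P(r = 4 | data) = (4/375) / (32/375) = 1/8.

0.125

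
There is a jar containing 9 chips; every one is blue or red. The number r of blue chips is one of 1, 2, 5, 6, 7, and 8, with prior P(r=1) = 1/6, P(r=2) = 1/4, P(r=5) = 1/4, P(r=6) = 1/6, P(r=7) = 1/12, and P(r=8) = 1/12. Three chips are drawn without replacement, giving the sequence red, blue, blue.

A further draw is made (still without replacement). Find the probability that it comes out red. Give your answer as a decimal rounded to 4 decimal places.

0.3920

Compute the likelihood of the observed sequence for each case: P(data | r = 1) = (8/9)(1/8)(0/7) = 0; P(data | r = 2) = (7/9)(2/8)(1/7) = 1/36; P(data | r = 5) = (4/9)(5/8)(4/7) = 10/63; P(data | r = 6) = (3/9)(6/8)(5/7) = 5/28; P(data | r = 7) = (2/9)(7/8)(6/7) = 1/6; P(data | r = 8) = (1/9)(8/8)(7/7) = 1/9.
Multiplying each by its prior: 1/6 · 0 = 0, 1/4 · 1/36 = 1/144, 1/4 · 10/63 = 5/126, 1/6 · 5/28 = 5/168, 1/12 · 1/6 = 1/72, 1/12 · 1/9 = 1/108; summing to 43/432.
Dividing through by the total gives posterior P(r = 1 | data) = 0, P(r = 2 | data) = 3/43, P(r = 5 | data) = 120/301, P(r = 6 | data) = 90/301, P(r = 7 | data) = 6/43, P(r = 8 | data) = 4/43.
Averaging over the posterior, P(red next | data) = (1)(3/43) + (1/2)(120/301) + (1/3)(90/301) + (1/6)(6/43) + (0)(4/43) = 118/301.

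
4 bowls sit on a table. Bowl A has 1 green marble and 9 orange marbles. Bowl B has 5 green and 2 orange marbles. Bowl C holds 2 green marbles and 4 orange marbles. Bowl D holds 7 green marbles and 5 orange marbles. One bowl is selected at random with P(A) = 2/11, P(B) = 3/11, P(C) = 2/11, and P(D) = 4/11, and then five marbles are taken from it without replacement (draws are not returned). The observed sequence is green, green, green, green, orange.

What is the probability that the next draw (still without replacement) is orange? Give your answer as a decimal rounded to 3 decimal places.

0.527

For each hypothesis, P(data | H) works out to: P(data | bowl A) = (1/10)(0/9) = 0; P(data | bowl B) = (5/7)(4/6)(3/5)(2/4)(2/3) = 0.095238; P(data | bowl C) = (2/6)(1/5)(0/4) = 0; P(data | bowl D) = (7/12)(6/11)(5/10)(4/9)(5/8) = 0.044192.
The prior-weighted likelihoods are 2/11 · 0 = 0, 3/11 · 0.095238 = 0.025974, 2/11 · 0 = 0, 4/11 · 0.044192 = 0.01607; these sum to 0.042044.
The posterior is then P(bowl A | data) = 0, P(bowl B | data) = 0.61778, P(bowl C | data) = 0, P(bowl D | data) = 0.38222.
So P(orange next | data) = Σ P(orange next | H) P(H | data) = (1/2)(0.61778) + (4/7)(0.38222) = 0.5273.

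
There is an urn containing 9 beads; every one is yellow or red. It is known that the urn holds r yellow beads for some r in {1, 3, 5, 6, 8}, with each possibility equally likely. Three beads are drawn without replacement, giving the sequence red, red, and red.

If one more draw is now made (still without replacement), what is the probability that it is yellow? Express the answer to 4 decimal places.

Compute the likelihood of the observed sequence for each case: P(data | r = 1) = (8/9)(7/8)(6/7) = 2/3; P(data | r = 3) = (6/9)(5/8)(4/7) = 5/21; P(data | r = 5) = (4/9)(3/8)(2/7) = 1/21; P(data | r = 6) = (3/9)(2/8)(1/7) = 1/84; P(data | r = 8) = (1/9)(0/8) = 0.
Multiplying each by its prior: 1/5 · 2/3 = 2/15, 1/5 · 5/21 = 1/21, 1/5 · 1/21 = 1/105, 1/5 · 1/84 = 1/420, 1/5 · 0 = 0; these sum to 27/140.
Dividing through by the total gives posterior P(r = 1 | data) = 56/81, P(r = 3 | data) = 20/81, P(r = 5 | data) = 4/81, P(r = 6 | data) = 1/81, P(r = 8 | data) = 0.
The predictive probability is P(yellow next | data) = (1/6)(56/81) + (1/2)(20/81) + (5/6)(4/81) + (1)(1/81) = 71/243.

0.2922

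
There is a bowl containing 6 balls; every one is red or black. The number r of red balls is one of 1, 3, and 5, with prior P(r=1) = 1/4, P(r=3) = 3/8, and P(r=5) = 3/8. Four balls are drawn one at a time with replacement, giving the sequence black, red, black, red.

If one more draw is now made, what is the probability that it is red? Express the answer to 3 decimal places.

0.523

For each hypothesis, P(data | H) works out to: P(data | r = 1) = (5/6)(1/6)(5/6)(1/6) = 0.01929; P(data | r = 3) = (3/6)(3/6)(3/6)(3/6) = 0.0625; P(data | r = 5) = (1/6)(5/6)(1/6)(5/6) = 0.01929.
Multiplying each by its prior: 1/4 · 0.01929 = 0.0048225, 3/8 · 0.0625 = 0.023438, 3/8 · 0.01929 = 0.0072338; these sum to 0.035494.
Normalising, the posterior is P(r = 1 | data) = 0.13587, P(r = 3 | data) = 0.66033, P(r = 5 | data) = 0.2038.
Averaging over the posterior, P(red next | data) = (1/6)(0.13587) + (1/2)(0.66033) + (5/6)(0.2038) = 0.52264.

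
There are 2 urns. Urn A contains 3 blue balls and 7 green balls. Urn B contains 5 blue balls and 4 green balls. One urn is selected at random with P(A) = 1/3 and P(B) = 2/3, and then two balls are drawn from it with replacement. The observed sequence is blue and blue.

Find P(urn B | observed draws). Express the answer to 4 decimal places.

0.8728

The likelihood of the observed sequence under each hypothesis: P(data | urn A) = (3/10)(3/10) = 0.09; P(data | urn B) = (5/9)(5/9) = 0.30864.
Multiplying each by its prior: 1/3 · 0.09 = 0.03, 2/3 · 0.30864 = 0.20576; with total 0.23576.
Therefore the posterior P(urn B | data) = (0.20576) / (0.23576) = 0.87275.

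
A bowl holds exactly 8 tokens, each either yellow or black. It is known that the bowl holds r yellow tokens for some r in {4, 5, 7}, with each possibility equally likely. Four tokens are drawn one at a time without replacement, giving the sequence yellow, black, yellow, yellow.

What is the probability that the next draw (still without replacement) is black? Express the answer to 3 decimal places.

Under each hypothesis, the probability of the observed sequence is: P(data | r = 4) = (4/8)(4/7)(3/6)(2/5) = 2/35; P(data | r = 5) = (5/8)(3/7)(4/6)(3/5) = 3/28; P(data | r = 7) = (7/8)(1/7)(6/6)(5/5) = 1/8.
Weighting by the prior gives 1/3 · 2/35 = 2/105, 1/3 · 3/28 = 1/28, 1/3 · 1/8 = 1/24; these sum to 27/280.
Normalising, the posterior is P(r = 4 | data) = 16/81, P(r = 5 | data) = 10/27, P(r = 7 | data) = 35/81.
Averaging over the posterior, P(black next | data) = (3/4)(16/81) + (1/2)(10/27) + (0)(35/81) = 1/3.

0.333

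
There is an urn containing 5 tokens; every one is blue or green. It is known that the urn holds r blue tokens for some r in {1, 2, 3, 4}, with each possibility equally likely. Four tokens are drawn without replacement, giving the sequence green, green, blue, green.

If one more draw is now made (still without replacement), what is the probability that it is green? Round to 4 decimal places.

Under each hypothesis, the probability of the observed sequence is: P(data | r = 1) = (4/5)(3/4)(1/3)(2/2) = 1/5; P(data | r = 2) = (3/5)(2/4)(2/3)(1/2) = 1/10; P(data | r = 3) = (2/5)(1/4)(3/3)(0/2) = 0; P(data | r = 4) = (1/5)(0/4) = 0.
Weighting by the prior gives 1/4 · 1/5 = 1/20, 1/4 · 1/10 = 1/40, 1/4 · 0 = 0, 1/4 · 0 = 0; summing to 3/40.
The posterior is then P(r = 1 | data) = 2/3, P(r = 2 | data) = 1/3, P(r = 3 | data) = 0, P(r = 4 | data) = 0.
The predictive probability is P(green next | data) = (1)(2/3) + (0)(1/3) = 2/3.

0.6667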